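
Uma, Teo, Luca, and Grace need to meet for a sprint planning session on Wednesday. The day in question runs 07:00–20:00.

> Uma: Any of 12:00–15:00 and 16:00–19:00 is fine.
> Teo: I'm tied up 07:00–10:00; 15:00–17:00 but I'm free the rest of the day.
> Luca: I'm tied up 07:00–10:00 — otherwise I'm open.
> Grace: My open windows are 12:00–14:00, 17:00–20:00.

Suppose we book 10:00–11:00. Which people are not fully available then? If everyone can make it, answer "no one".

Uma free: 12:00-15:00, 16:00-19:00.
Teo free: 10:00-15:00, 17:00-20:00 (invert busy blocks within the working day).
Luca free: 10:00-20:00 (invert busy blocks within the working day).
Grace free: 12:00-14:00, 17:00-20:00.
Uma: not fully free for 10:00-11:00. Teo: free for 10:00-11:00. Luca: free for 10:00-11:00. Grace: not fully free for 10:00-11:00.

Grace, Uma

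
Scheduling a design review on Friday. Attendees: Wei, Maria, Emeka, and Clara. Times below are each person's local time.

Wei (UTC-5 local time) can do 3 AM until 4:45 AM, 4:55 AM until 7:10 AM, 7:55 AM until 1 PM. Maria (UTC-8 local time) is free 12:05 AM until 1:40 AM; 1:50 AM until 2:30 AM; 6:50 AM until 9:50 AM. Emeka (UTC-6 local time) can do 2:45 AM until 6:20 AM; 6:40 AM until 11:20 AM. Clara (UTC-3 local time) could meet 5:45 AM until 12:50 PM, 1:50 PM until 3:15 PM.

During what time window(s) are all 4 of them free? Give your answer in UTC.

08:45-09:40, 09:55-10:30, 14:50-15:50, 16:50-17:20

Wei in UTC: 08:00-09:45, 09:55-12:10, 12:55-18:00 (add 5h to convert from UTC-5).
Maria in UTC: 08:05-09:40, 09:50-10:30, 14:50-17:50 (add 8h to convert from UTC-8).
Emeka in UTC: 08:45-12:20, 12:40-17:20 (add 6h to convert from UTC-6).
Clara in UTC: 08:45-15:50, 16:50-18:15 (add 3h to convert from UTC-3).
Wei ∩ Maria: 08:05-09:40, 09:55-10:30, 14:50-17:50.
Wei ∩ Maria ∩ Emeka: 08:45-09:40, 09:55-10:30, 14:50-17:20.
Wei ∩ Maria ∩ Emeka ∩ Clara: 08:45-09:40, 09:55-10:30, 14:50-15:50, 16:50-17:20.
So the common availability across everyone is 08:45-09:40, 09:55-10:30, 14:50-15:50, 16:50-17:20.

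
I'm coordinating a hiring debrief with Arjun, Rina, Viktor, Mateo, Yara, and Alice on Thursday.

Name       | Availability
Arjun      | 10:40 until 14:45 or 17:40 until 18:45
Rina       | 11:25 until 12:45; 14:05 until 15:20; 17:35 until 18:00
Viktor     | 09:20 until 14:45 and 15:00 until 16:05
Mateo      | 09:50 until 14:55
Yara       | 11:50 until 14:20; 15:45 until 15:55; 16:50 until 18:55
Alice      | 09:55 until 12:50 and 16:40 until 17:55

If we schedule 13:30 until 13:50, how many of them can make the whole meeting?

Arjun, Viktor, Mateo, and Yara can make the full 13:30-13:50 slot — that's 4.

4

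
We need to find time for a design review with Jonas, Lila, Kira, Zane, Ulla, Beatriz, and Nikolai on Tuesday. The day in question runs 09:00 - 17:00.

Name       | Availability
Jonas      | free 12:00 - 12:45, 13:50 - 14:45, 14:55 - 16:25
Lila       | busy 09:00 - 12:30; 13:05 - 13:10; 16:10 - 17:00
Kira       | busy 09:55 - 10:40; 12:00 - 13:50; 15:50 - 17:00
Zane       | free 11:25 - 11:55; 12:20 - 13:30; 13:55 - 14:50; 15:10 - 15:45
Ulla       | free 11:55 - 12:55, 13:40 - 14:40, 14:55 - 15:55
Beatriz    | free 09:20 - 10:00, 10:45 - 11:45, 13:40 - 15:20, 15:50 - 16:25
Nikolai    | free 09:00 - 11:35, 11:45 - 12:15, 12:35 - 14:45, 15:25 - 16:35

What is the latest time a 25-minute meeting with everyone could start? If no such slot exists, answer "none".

Jonas free: 12:00-12:45, 13:50-14:45, 14:55-16:25.
Lila free: 12:30-13:05, 13:10-16:10 (invert busy blocks within the working day).
Kira free: 09:00-09:55, 10:40-12:00, 13:50-15:50 (invert busy blocks within the working day).
Zane free: 11:25-11:55, 12:20-13:30, 13:55-14:50, 15:10-15:45.
Ulla free: 11:55-12:55, 13:40-14:40, 14:55-15:55.
Beatriz free: 09:20-10:00, 10:45-11:45, 13:40-15:20, 15:50-16:25.
Nikolai free: 09:00-11:35, 11:45-12:15, 12:35-14:45, 15:25-16:35.
Jonas ∩ Lila: 12:30-12:45, 13:50-14:45, 14:55-16:10.
Jonas ∩ Lila ∩ Kira: 13:50-14:45, 14:55-15:50.
Jonas ∩ Lila ∩ Kira ∩ Zane: 13:55-14:45, 15:10-15:45.
Jonas ∩ Lila ∩ Kira ∩ Zane ∩ Ulla: 13:55-14:40, 15:10-15:45.
Jonas ∩ Lila ∩ Kira ∩ Zane ∩ Ulla ∩ Beatriz: 13:55-14:40, 15:10-15:20.
Jonas ∩ Lila ∩ Kira ∩ Zane ∩ Ulla ∩ Beatriz ∩ Nikolai: 13:55-14:40.
So the common availability across everyone is 13:55-14:40.
The last common window of at least 25 minutes is 13:55-14:40; a 25-minute meeting can start as late as 14:15 and still end by 14:40.

14:15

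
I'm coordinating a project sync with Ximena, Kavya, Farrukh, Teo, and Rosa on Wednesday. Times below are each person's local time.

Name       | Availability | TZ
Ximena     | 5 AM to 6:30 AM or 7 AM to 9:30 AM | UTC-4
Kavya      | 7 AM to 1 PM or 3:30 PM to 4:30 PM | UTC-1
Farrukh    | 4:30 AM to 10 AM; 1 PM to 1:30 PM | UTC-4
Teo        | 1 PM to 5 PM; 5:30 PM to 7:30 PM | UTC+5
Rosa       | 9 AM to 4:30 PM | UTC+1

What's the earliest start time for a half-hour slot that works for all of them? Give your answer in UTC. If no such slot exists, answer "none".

09:00

Ximena in UTC: 09:00-10:30, 11:00-13:30 (add 4h to convert from UTC-4).
Kavya in UTC: 08:00-14:00, 16:30-17:30 (add 1h to convert from UTC-1).
Farrukh in UTC: 08:30-14:00, 17:00-17:30 (add 4h to convert from UTC-4).
Teo in UTC: 08:00-12:00, 12:30-14:30 (subtract 5h to convert from UTC+5).
Rosa in UTC: 08:00-15:30 (subtract 1h to convert from UTC+1).
Ximena ∩ Kavya: 09:00-10:30, 11:00-13:30.
Ximena ∩ Kavya ∩ Farrukh: 09:00-10:30, 11:00-13:30.
Ximena ∩ Kavya ∩ Farrukh ∩ Teo: 09:00-10:30, 11:00-12:00, 12:30-13:30.
Ximena ∩ Kavya ∩ Farrukh ∩ Teo ∩ Rosa: 09:00-10:30, 11:00-12:00, 12:30-13:30.
The first common window of at least 30 minutes is 09:00-10:30, so the earliest start is 09:00.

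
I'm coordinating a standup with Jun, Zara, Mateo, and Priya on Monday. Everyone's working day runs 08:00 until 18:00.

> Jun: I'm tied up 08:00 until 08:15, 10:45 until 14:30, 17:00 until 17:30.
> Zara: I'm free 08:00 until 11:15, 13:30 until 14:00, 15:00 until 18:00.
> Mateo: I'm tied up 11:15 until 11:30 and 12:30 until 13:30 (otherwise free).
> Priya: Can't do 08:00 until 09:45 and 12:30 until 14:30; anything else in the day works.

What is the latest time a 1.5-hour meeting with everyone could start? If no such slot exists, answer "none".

Jun free: 08:15-10:45, 14:30-17:00, 17:30-18:00 (invert busy blocks within the working day).
Zara free: 08:00-11:15, 13:30-14:00, 15:00-18:00.
Mateo free: 08:00-11:15, 11:30-12:30, 13:30-18:00 (invert busy blocks within the working day).
Priya free: 09:45-12:30, 14:30-18:00 (invert busy blocks within the working day).
Jun ∩ Zara: 08:15-10:45, 15:00-17:00, 17:30-18:00.
Jun ∩ Zara ∩ Mateo: 08:15-10:45, 15:00-17:00, 17:30-18:00.
Jun ∩ Zara ∩ Mateo ∩ Priya: 09:45-10:45, 15:00-17:00, 17:30-18:00.
The last common window of at least 90 minutes is 15:00-17:00; a 90-minute meeting can start as late as 15:30 and still end by 17:00.

15:30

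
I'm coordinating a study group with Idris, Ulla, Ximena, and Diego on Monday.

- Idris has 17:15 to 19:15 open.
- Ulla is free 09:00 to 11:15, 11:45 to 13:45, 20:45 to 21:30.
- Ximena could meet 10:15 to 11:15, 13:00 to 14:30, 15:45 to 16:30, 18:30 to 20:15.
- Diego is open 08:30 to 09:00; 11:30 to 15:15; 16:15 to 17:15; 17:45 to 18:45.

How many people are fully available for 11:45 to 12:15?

2

Ulla and Diego can make the full 11:45-12:15 slot — that's 2.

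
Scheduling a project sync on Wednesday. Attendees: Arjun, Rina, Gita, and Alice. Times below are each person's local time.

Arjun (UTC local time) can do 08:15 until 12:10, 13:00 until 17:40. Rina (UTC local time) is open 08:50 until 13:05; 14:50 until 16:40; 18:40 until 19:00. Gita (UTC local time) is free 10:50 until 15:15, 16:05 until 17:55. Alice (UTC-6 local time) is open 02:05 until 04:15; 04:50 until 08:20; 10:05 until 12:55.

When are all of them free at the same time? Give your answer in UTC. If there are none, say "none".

Arjun in UTC: 08:15-12:10, 13:00-17:40.
Rina in UTC: 08:50-13:05, 14:50-16:40, 18:40-19:00.
Gita in UTC: 10:50-15:15, 16:05-17:55.
Alice in UTC: 08:05-10:15, 10:50-14:20, 16:05-18:55 (add 6h to convert from UTC-6).
Arjun ∩ Rina: 08:50-12:10, 13:00-13:05, 14:50-16:40.
Arjun ∩ Rina ∩ Gita: 10:50-12:10, 13:00-13:05, 14:50-15:15, 16:05-16:40.
Arjun ∩ Rina ∩ Gita ∩ Alice: 10:50-12:10, 13:00-13:05, 16:05-16:40.

10:50-12:10, 13:00-13:05, 16:05-16:40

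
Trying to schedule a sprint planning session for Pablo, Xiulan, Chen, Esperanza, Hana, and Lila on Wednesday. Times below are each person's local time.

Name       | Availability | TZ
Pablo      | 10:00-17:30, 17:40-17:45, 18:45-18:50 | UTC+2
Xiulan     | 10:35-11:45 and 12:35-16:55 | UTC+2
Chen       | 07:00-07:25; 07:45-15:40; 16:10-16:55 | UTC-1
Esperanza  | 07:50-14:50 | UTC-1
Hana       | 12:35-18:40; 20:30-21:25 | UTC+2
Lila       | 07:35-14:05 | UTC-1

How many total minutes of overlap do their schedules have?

Pablo in UTC: 08:00-15:30, 15:40-15:45, 16:45-16:50 (subtract 2h to convert from UTC+2).
Xiulan in UTC: 08:35-09:45, 10:35-14:55 (subtract 2h to convert from UTC+2).
Chen in UTC: 08:00-08:25, 08:45-16:40, 17:10-17:55 (add 1h to convert from UTC-1).
Esperanza in UTC: 08:50-15:50 (add 1h to convert from UTC-1).
Hana in UTC: 10:35-16:40, 18:30-19:25 (subtract 2h to convert from UTC+2).
Lila in UTC: 08:35-15:05 (add 1h to convert from UTC-1).
Pablo ∩ Xiulan: 08:35-09:45, 10:35-14:55.
Pablo ∩ Xiulan ∩ Chen: 08:45-09:45, 10:35-14:55.
Pablo ∩ Xiulan ∩ Chen ∩ Esperanza: 08:50-09:45, 10:35-14:55.
Pablo ∩ Xiulan ∩ Chen ∩ Esperanza ∩ Hana: 10:35-14:55.
Pablo ∩ Xiulan ∩ Chen ∩ Esperanza ∩ Hana ∩ Lila: 10:35-14:55.
That's a single block of 260 minutes.

260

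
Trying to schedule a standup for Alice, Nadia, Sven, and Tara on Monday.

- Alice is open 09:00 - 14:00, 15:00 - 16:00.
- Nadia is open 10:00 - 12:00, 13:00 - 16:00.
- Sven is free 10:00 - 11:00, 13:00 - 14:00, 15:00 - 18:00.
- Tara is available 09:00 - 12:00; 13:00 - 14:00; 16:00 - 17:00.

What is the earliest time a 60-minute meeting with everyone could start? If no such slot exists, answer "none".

10:00

Alice ∩ Nadia: 10:00-12:00, 13:00-14:00, 15:00-16:00.
Alice ∩ Nadia ∩ Sven: 10:00-11:00, 13:00-14:00, 15:00-16:00.
Alice ∩ Nadia ∩ Sven ∩ Tara: 10:00-11:00, 13:00-14:00.
So the common availability across everyone is 10:00-11:00, 13:00-14:00.
The first common window of at least 60 minutes is 10:00-11:00, so the earliest start is 10:00.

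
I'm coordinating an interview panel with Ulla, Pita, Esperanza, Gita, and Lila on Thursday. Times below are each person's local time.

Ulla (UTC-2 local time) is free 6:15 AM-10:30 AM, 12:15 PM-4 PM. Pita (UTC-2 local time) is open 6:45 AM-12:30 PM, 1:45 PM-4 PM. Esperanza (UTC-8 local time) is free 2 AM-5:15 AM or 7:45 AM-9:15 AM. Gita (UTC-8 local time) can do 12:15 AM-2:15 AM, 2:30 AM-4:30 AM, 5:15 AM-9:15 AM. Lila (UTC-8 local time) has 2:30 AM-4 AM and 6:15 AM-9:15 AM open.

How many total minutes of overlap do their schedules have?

180

Ulla in UTC: 08:15-12:30, 14:15-18:00 (add 2h to convert from UTC-2).
Pita in UTC: 08:45-14:30, 15:45-18:00 (add 2h to convert from UTC-2).
Esperanza in UTC: 10:00-13:15, 15:45-17:15 (add 8h to convert from UTC-8).
Gita in UTC: 08:15-10:15, 10:30-12:30, 13:15-17:15 (add 8h to convert from UTC-8).
Lila in UTC: 10:30-12:00, 14:15-17:15 (add 8h to convert from UTC-8).
Ulla ∩ Pita: 08:45-12:30, 14:15-14:30, 15:45-18:00.
Ulla ∩ Pita ∩ Esperanza: 10:00-12:30, 15:45-17:15.
Ulla ∩ Pita ∩ Esperanza ∩ Gita: 10:00-10:15, 10:30-12:30, 15:45-17:15.
Ulla ∩ Pita ∩ Esperanza ∩ Gita ∩ Lila: 10:30-12:00, 15:45-17:15.
Summing the common windows: 90 + 90 = 180 minutes.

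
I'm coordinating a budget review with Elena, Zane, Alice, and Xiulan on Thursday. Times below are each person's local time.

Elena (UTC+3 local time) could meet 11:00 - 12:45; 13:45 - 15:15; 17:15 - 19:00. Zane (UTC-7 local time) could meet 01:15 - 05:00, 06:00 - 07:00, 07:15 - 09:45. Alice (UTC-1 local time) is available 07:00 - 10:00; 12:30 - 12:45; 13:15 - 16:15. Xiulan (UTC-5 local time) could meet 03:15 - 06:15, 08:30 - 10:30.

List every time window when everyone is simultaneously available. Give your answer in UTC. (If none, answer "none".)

Elena in UTC: 08:00-09:45, 10:45-12:15, 14:15-16:00 (subtract 3h to convert from UTC+3).
Zane in UTC: 08:15-12:00, 13:00-14:00, 14:15-16:45 (add 7h to convert from UTC-7).
Alice in UTC: 08:00-11:00, 13:30-13:45, 14:15-17:15 (add 1h to convert from UTC-1).
Xiulan in UTC: 08:15-11:15, 13:30-15:30 (add 5h to convert from UTC-5).
Elena ∩ Zane: 08:15-09:45, 10:45-12:00, 14:15-16:00.
Elena ∩ Zane ∩ Alice: 08:15-09:45, 10:45-11:00, 14:15-16:00.
Elena ∩ Zane ∩ Alice ∩ Xiulan: 08:15-09:45, 10:45-11:00, 14:15-15:30.

08:15-09:45, 10:45-11:00, 14:15-15:30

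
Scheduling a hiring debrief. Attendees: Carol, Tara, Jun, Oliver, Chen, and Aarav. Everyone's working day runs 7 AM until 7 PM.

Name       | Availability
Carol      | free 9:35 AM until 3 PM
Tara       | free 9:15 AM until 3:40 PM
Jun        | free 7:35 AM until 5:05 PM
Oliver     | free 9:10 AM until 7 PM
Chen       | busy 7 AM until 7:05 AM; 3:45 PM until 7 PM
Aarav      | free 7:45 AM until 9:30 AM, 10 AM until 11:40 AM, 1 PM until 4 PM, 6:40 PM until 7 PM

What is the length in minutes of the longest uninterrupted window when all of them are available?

120

Carol free: 09:35-15:00.
Tara free: 09:15-15:40.
Jun free: 07:35-17:05.
Oliver free: 09:10-19:00.
Chen free: 07:05-15:45 (invert busy blocks within the working day).
Aarav free: 07:45-09:30, 10:00-11:40, 13:00-16:00, 18:40-19:00.
Carol ∩ Tara: 09:35-15:00.
Carol ∩ Tara ∩ Jun: 09:35-15:00.
Carol ∩ Tara ∩ Jun ∩ Oliver: 09:35-15:00.
Carol ∩ Tara ∩ Jun ∩ Oliver ∩ Chen: 09:35-15:00.
Carol ∩ Tara ∩ Jun ∩ Oliver ∩ Chen ∩ Aarav: 10:00-11:40, 13:00-15:00.
The longest is 13:00-15:00 at 120 minutes.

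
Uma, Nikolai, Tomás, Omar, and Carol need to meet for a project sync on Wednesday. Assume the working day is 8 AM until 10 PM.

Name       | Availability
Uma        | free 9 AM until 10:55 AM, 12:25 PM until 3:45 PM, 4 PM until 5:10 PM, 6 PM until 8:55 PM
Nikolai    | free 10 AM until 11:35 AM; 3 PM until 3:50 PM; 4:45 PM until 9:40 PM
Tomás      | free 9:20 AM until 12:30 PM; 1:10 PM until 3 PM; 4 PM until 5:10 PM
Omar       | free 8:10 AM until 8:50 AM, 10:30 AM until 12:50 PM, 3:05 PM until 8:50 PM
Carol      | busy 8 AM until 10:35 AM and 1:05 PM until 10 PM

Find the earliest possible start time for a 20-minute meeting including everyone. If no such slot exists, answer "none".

Uma free: 09:00-10:55, 12:25-15:45, 16:00-17:10, 18:00-20:55.
Nikolai free: 10:00-11:35, 15:00-15:50, 16:45-21:40.
Tomás free: 09:20-12:30, 13:10-15:00, 16:00-17:10.
Omar free: 08:10-08:50, 10:30-12:50, 15:05-20:50.
Carol free: 10:35-13:05 (invert busy blocks within the working day).
Uma ∩ Nikolai: 10:00-10:55, 15:00-15:45, 16:45-17:10, 18:00-20:55.
Uma ∩ Nikolai ∩ Tomás: 10:00-10:55, 16:45-17:10.
Uma ∩ Nikolai ∩ Tomás ∩ Omar: 10:30-10:55, 16:45-17:10.
Uma ∩ Nikolai ∩ Tomás ∩ Omar ∩ Carol: 10:35-10:55.
The first common window of at least 20 minutes is 10:35-10:55, so the earliest start is 10:35.

10:35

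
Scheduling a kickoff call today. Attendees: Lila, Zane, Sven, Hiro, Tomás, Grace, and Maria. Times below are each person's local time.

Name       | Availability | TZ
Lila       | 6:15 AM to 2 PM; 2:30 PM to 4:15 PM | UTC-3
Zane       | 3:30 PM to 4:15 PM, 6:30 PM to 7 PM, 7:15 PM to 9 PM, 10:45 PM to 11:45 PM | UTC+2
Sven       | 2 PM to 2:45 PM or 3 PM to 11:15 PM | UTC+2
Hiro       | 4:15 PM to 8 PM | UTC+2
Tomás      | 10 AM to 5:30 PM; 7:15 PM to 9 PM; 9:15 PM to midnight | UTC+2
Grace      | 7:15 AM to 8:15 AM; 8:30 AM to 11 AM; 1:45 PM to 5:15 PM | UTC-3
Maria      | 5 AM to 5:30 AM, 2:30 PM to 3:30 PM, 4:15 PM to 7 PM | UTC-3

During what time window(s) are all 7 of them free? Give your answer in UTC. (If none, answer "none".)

17:30-18:00

Lila in UTC: 09:15-17:00, 17:30-19:15 (add 3h to convert from UTC-3).
Zane in UTC: 13:30-14:15, 16:30-17:00, 17:15-19:00, 20:45-21:45 (subtract 2h to convert from UTC+2).
Sven in UTC: 12:00-12:45, 13:00-21:15 (subtract 2h to convert from UTC+2).
Hiro in UTC: 14:15-18:00 (subtract 2h to convert from UTC+2).
Tomás in UTC: 08:00-15:30, 17:15-19:00, 19:15-22:00 (subtract 2h to convert from UTC+2).
Grace in UTC: 10:15-11:15, 11:30-14:00, 16:45-20:15 (add 3h to convert from UTC-3).
Maria in UTC: 08:00-08:30, 17:30-18:30, 19:15-22:00 (add 3h to convert from UTC-3).
Lila ∩ Zane: 13:30-14:15, 16:30-17:00, 17:30-19:00.
Lila ∩ Zane ∩ Sven: 13:30-14:15, 16:30-17:00, 17:30-19:00.
Lila ∩ Zane ∩ Sven ∩ Hiro: 16:30-17:00, 17:30-18:00.
Lila ∩ Zane ∩ Sven ∩ Hiro ∩ Tomás: 17:30-18:00.
Lila ∩ Zane ∩ Sven ∩ Hiro ∩ Tomás ∩ Grace: 17:30-18:00.
Lila ∩ Zane ∩ Sven ∩ Hiro ∩ Tomás ∩ Grace ∩ Maria: 17:30-18:00.
Those are the intersection windows.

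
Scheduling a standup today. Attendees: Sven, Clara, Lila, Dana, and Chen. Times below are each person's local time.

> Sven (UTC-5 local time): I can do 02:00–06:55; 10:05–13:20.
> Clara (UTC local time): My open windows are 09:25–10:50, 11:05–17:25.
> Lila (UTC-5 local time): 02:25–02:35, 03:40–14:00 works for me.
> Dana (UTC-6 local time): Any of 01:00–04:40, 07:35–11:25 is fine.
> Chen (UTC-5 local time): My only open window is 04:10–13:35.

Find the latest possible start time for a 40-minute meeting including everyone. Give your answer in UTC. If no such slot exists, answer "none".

16:45

Sven in UTC: 07:00-11:55, 15:05-18:20 (add 5h to convert from UTC-5).
Clara in UTC: 09:25-10:50, 11:05-17:25.
Lila in UTC: 07:25-07:35, 08:40-19:00 (add 5h to convert from UTC-5).
Dana in UTC: 07:00-10:40, 13:35-17:25 (add 6h to convert from UTC-6).
Chen in UTC: 09:10-18:35 (add 5h to convert from UTC-5).
Sven ∩ Clara: 09:25-10:50, 11:05-11:55, 15:05-17:25.
Sven ∩ Clara ∩ Lila: 09:25-10:50, 11:05-11:55, 15:05-17:25.
Sven ∩ Clara ∩ Lila ∩ Dana: 09:25-10:40, 15:05-17:25.
Sven ∩ Clara ∩ Lila ∩ Dana ∩ Chen: 09:25-10:40, 15:05-17:25.
The last common window of at least 40 minutes is 15:05-17:25; a 40-minute meeting can start as late as 16:45 and still end by 17:25.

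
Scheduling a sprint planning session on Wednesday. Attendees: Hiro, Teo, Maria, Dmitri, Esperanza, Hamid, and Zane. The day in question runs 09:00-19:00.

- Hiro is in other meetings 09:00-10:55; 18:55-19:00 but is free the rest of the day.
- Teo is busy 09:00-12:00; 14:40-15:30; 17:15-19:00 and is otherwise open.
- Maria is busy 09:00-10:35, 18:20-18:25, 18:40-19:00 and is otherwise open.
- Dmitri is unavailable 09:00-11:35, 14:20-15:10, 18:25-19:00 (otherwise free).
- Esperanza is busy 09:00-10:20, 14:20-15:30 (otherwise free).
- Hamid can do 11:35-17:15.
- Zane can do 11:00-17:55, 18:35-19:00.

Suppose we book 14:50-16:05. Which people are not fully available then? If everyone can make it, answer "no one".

Hiro free: 10:55-18:55 (invert busy blocks within the working day).
Teo free: 12:00-14:40, 15:30-17:15 (invert busy blocks within the working day).
Maria free: 10:35-18:20, 18:25-18:40 (invert busy blocks within the working day).
Dmitri free: 11:35-14:20, 15:10-18:25 (invert busy blocks within the working day).
Esperanza free: 10:20-14:20, 15:30-19:00 (invert busy blocks within the working day).
Hamid free: 11:35-17:15.
Zane free: 11:00-17:55, 18:35-19:00.
Hiro: free for 14:50-16:05. Teo: not fully free for 14:50-16:05. Maria: free for 14:50-16:05. Dmitri: not fully free for 14:50-16:05. Esperanza: not fully free for 14:50-16:05. Hamid: free for 14:50-16:05. Zane: free for 14:50-16:05.

Dmitri, Esperanza, Teo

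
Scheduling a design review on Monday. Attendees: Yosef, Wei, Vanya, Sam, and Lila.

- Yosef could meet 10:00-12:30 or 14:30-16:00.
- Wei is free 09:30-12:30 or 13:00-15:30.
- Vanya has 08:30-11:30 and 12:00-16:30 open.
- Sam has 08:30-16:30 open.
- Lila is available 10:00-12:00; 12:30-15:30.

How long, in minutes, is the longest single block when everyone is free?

Yosef ∩ Wei: 10:00-12:30, 14:30-15:30.
Yosef ∩ Wei ∩ Vanya: 10:00-11:30, 12:00-12:30, 14:30-15:30.
Yosef ∩ Wei ∩ Vanya ∩ Sam: 10:00-11:30, 12:00-12:30, 14:30-15:30.
Yosef ∩ Wei ∩ Vanya ∩ Sam ∩ Lila: 10:00-11:30, 14:30-15:30.
Those are the intersection windows.
The longest is 10:00-11:30 at 90 minutes.

90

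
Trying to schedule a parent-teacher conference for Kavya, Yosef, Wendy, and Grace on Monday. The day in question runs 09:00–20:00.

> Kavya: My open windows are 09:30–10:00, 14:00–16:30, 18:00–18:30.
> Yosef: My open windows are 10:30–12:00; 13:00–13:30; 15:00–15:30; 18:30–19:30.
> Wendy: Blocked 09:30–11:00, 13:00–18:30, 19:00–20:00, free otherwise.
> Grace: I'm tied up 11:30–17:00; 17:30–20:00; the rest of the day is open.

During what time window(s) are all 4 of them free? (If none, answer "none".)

none

Kavya free: 09:30-10:00, 14:00-16:30, 18:00-18:30.
Yosef free: 10:30-12:00, 13:00-13:30, 15:00-15:30, 18:30-19:30.
Wendy free: 09:00-09:30, 11:00-13:00, 18:30-19:00 (invert busy blocks within the working day).
Grace free: 09:00-11:30, 17:00-17:30 (invert busy blocks within the working day).
Kavya ∩ Yosef: 15:00-15:30.
Kavya ∩ Yosef ∩ Wendy: ∅.
Kavya ∩ Yosef ∩ Wendy ∩ Grace: ∅.
There is no time when everyone is free.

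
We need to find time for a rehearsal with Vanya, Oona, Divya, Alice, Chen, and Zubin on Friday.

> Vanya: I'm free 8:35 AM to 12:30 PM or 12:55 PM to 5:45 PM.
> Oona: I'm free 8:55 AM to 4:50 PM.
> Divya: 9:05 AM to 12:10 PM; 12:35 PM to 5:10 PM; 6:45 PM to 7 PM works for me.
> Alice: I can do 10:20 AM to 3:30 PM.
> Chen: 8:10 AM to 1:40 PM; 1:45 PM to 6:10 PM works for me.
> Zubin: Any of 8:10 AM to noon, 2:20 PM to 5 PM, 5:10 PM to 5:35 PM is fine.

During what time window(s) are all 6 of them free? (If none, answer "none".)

Vanya ∩ Oona: 08:55-12:30, 12:55-16:50.
Vanya ∩ Oona ∩ Divya: 09:05-12:10, 12:55-16:50.
Vanya ∩ Oona ∩ Divya ∩ Alice: 10:20-12:10, 12:55-15:30.
Vanya ∩ Oona ∩ Divya ∩ Alice ∩ Chen: 10:20-12:10, 12:55-13:40, 13:45-15:30.
Vanya ∩ Oona ∩ Divya ∩ Alice ∩ Chen ∩ Zubin: 10:20-12:00, 14:20-15:30.

10:20-12:00, 14:20-15:30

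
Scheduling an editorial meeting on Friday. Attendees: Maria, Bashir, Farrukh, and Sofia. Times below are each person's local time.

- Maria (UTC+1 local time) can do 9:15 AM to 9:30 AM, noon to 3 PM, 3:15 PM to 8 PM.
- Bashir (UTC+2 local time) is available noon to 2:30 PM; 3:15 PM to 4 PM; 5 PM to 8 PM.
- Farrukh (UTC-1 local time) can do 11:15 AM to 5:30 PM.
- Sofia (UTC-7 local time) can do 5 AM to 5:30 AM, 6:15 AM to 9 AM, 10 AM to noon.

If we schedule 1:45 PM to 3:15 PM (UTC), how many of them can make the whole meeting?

2

Maria in UTC: 08:15-08:30, 11:00-14:00, 14:15-19:00 (subtract 1h to convert from UTC+1).
Bashir in UTC: 10:00-12:30, 13:15-14:00, 15:00-18:00 (subtract 2h to convert from UTC+2).
Farrukh in UTC: 12:15-18:30 (add 1h to convert from UTC-1).
Sofia in UTC: 12:00-12:30, 13:15-16:00, 17:00-19:00 (add 7h to convert from UTC-7).
Farrukh and Sofia can make the full 13:45-15:15 slot — that's 2.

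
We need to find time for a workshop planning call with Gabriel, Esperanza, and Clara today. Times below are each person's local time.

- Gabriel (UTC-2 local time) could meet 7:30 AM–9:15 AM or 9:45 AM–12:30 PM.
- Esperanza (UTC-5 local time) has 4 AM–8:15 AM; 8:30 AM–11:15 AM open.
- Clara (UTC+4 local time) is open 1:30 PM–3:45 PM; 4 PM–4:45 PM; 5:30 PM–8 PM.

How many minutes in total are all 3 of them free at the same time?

Gabriel in UTC: 09:30-11:15, 11:45-14:30 (add 2h to convert from UTC-2).
Esperanza in UTC: 09:00-13:15, 13:30-16:15 (add 5h to convert from UTC-5).
Clara in UTC: 09:30-11:45, 12:00-12:45, 13:30-16:00 (subtract 4h to convert from UTC+4).
Gabriel ∩ Esperanza: 09:30-11:15, 11:45-13:15, 13:30-14:30.
Gabriel ∩ Esperanza ∩ Clara: 09:30-11:15, 12:00-12:45, 13:30-14:30.
Summing the common windows: 105 + 45 + 60 = 210 minutes.

210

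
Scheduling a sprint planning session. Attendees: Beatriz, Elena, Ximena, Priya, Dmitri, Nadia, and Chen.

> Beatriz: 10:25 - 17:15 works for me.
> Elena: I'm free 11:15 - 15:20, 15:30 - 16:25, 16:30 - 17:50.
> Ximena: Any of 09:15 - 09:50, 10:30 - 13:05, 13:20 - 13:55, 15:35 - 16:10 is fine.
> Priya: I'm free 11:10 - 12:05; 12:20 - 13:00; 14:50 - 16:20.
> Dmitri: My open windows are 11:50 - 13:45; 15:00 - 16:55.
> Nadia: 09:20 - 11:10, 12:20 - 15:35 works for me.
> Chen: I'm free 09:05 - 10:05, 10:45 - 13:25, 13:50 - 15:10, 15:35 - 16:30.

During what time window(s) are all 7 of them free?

Beatriz ∩ Elena: 11:15-15:20, 15:30-16:25, 16:30-17:15.
Beatriz ∩ Elena ∩ Ximena: 11:15-13:05, 13:20-13:55, 15:35-16:10.
Beatriz ∩ Elena ∩ Ximena ∩ Priya: 11:15-12:05, 12:20-13:00, 15:35-16:10.
Beatriz ∩ Elena ∩ Ximena ∩ Priya ∩ Dmitri: 11:50-12:05, 12:20-13:00, 15:35-16:10.
Beatriz ∩ Elena ∩ Ximena ∩ Priya ∩ Dmitri ∩ Nadia: 12:20-13:00.
Beatriz ∩ Elena ∩ Ximena ∩ Priya ∩ Dmitri ∩ Nadia ∩ Chen: 12:20-13:00.

12:20-13:00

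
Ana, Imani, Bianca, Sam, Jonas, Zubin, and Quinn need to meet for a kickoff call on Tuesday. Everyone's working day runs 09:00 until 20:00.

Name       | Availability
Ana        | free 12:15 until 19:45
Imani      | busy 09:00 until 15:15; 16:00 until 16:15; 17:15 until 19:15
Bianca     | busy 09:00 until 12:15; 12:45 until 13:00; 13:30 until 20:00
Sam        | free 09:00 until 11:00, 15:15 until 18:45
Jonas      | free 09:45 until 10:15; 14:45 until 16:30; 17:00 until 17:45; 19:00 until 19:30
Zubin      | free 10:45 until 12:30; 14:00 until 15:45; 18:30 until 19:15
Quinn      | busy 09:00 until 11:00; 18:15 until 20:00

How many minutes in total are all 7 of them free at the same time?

0

Ana free: 12:15-19:45.
Imani free: 15:15-16:00, 16:15-17:15, 19:15-20:00 (invert busy blocks within the working day).
Bianca free: 12:15-12:45, 13:00-13:30 (invert busy blocks within the working day).
Sam free: 09:00-11:00, 15:15-18:45.
Jonas free: 09:45-10:15, 14:45-16:30, 17:00-17:45, 19:00-19:30.
Zubin free: 10:45-12:30, 14:00-15:45, 18:30-19:15.
Quinn free: 11:00-18:15 (invert busy blocks within the working day).
Ana ∩ Imani: 15:15-16:00, 16:15-17:15, 19:15-19:45.
Ana ∩ Imani ∩ Bianca: ∅.
Ana ∩ Imani ∩ Bianca ∩ Sam: ∅.
Ana ∩ Imani ∩ Bianca ∩ Sam ∩ Jonas: ∅.
Ana ∩ Imani ∩ Bianca ∩ Sam ∩ Jonas ∩ Zubin: ∅.
Ana ∩ Imani ∩ Bianca ∩ Sam ∩ Jonas ∩ Zubin ∩ Quinn: ∅.
There is no time when everyone is free.
There is no common window, so the total is 0 minutes.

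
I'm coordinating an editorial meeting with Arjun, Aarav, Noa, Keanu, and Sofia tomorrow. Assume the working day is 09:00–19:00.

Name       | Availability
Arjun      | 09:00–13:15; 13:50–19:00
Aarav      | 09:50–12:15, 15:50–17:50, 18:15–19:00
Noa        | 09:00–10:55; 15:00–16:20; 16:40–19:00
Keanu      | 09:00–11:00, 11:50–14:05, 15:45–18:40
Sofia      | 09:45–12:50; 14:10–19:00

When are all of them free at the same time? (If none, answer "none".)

09:50-10:55, 15:50-16:20, 16:40-17:50, 18:15-18:40

Arjun ∩ Aarav: 09:50-12:15, 15:50-17:50, 18:15-19:00.
Arjun ∩ Aarav ∩ Noa: 09:50-10:55, 15:50-16:20, 16:40-17:50, 18:15-19:00.
Arjun ∩ Aarav ∩ Noa ∩ Keanu: 09:50-10:55, 15:50-16:20, 16:40-17:50, 18:15-18:40.
Arjun ∩ Aarav ∩ Noa ∩ Keanu ∩ Sofia: 09:50-10:55, 15:50-16:20, 16:40-17:50, 18:15-18:40.
So the common availability across everyone is 09:50-10:55, 15:50-16:20, 16:40-17:50, 18:15-18:40.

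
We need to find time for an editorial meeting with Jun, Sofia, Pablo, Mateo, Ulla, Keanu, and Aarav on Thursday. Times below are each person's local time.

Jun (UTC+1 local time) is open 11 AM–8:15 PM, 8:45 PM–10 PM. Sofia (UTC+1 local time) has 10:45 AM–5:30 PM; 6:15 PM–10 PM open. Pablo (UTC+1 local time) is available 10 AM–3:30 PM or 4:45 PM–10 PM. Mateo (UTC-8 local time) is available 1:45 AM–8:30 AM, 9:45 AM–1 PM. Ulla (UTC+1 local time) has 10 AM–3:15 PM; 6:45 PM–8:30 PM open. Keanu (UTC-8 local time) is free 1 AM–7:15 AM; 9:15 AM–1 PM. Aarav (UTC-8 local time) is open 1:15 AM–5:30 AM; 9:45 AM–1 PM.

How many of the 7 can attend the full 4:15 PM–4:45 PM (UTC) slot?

2

Jun in UTC: 10:00-19:15, 19:45-21:00 (subtract 1h to convert from UTC+1).
Sofia in UTC: 09:45-16:30, 17:15-21:00 (subtract 1h to convert from UTC+1).
Pablo in UTC: 09:00-14:30, 15:45-21:00 (subtract 1h to convert from UTC+1).
Mateo in UTC: 09:45-16:30, 17:45-21:00 (add 8h to convert from UTC-8).
Ulla in UTC: 09:00-14:15, 17:45-19:30 (subtract 1h to convert from UTC+1).
Keanu in UTC: 09:00-15:15, 17:15-21:00 (add 8h to convert from UTC-8).
Aarav in UTC: 09:15-13:30, 17:45-21:00 (add 8h to convert from UTC-8).
Jun and Pablo can make the full 16:15-16:45 slot — that's 2.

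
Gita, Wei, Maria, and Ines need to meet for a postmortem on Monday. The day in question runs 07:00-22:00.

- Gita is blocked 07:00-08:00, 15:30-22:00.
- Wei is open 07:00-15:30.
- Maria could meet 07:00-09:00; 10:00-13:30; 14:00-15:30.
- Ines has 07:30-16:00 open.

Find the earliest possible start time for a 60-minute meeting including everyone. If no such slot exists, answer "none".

Gita free: 08:00-15:30 (invert busy blocks within the working day).
Wei free: 07:00-15:30.
Maria free: 07:00-09:00, 10:00-13:30, 14:00-15:30.
Ines free: 07:30-16:00.
Gita ∩ Wei: 08:00-15:30.
Gita ∩ Wei ∩ Maria: 08:00-09:00, 10:00-13:30, 14:00-15:30.
Gita ∩ Wei ∩ Maria ∩ Ines: 08:00-09:00, 10:00-13:30, 14:00-15:30.
The first common window of at least 60 minutes is 08:00-09:00, so the earliest start is 08:00.

08:00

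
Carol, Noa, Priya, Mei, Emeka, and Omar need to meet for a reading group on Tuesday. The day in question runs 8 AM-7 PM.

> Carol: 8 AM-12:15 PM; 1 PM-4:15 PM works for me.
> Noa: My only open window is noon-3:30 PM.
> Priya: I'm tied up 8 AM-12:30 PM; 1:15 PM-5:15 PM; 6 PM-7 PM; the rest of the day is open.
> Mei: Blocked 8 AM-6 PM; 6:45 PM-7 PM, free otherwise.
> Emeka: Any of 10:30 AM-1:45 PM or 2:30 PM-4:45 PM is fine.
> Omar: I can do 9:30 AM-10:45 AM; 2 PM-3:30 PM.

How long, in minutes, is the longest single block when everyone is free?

Carol free: 08:00-12:15, 13:00-16:15.
Noa free: 12:00-15:30.
Priya free: 12:30-13:15, 17:15-18:00 (invert busy blocks within the working day).
Mei free: 18:00-18:45 (invert busy blocks within the working day).
Emeka free: 10:30-13:45, 14:30-16:45.
Omar free: 09:30-10:45, 14:00-15:30.
Carol ∩ Noa: 12:00-12:15, 13:00-15:30.
Carol ∩ Noa ∩ Priya: 13:00-13:15.
Carol ∩ Noa ∩ Priya ∩ Mei: ∅.
Carol ∩ Noa ∩ Priya ∩ Mei ∩ Emeka: ∅.
Carol ∩ Noa ∩ Priya ∩ Mei ∩ Emeka ∩ Omar: ∅.
There is no time when everyone is free.
No common window exists, so the longest block is 0 minutes.

0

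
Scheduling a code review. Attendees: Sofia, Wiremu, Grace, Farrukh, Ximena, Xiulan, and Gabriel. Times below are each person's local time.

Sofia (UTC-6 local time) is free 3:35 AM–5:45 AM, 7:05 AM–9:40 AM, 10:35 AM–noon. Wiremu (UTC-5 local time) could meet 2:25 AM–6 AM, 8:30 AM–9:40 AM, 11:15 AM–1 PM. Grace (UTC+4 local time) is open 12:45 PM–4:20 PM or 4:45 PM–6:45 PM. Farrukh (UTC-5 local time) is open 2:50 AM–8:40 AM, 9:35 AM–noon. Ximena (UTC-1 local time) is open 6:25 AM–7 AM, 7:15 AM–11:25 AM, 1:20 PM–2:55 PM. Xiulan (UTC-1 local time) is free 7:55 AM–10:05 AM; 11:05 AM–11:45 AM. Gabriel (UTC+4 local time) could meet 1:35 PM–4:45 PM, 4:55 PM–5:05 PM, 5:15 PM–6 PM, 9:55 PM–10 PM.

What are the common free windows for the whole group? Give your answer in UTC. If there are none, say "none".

09:35-11:00

Sofia in UTC: 09:35-11:45, 13:05-15:40, 16:35-18:00 (add 6h to convert from UTC-6).
Wiremu in UTC: 07:25-11:00, 13:30-14:40, 16:15-18:00 (add 5h to convert from UTC-5).
Grace in UTC: 08:45-12:20, 12:45-14:45 (subtract 4h to convert from UTC+4).
Farrukh in UTC: 07:50-13:40, 14:35-17:00 (add 5h to convert from UTC-5).
Ximena in UTC: 07:25-08:00, 08:15-12:25, 14:20-15:55 (add 1h to convert from UTC-1).
Xiulan in UTC: 08:55-11:05, 12:05-12:45 (add 1h to convert from UTC-1).
Gabriel in UTC: 09:35-12:45, 12:55-13:05, 13:15-14:00, 17:55-18:00 (subtract 4h to convert from UTC+4).
Sofia ∩ Wiremu: 09:35-11:00, 13:30-14:40, 16:35-18:00.
Sofia ∩ Wiremu ∩ Grace: 09:35-11:00, 13:30-14:40.
Sofia ∩ Wiremu ∩ Grace ∩ Farrukh: 09:35-11:00, 13:30-13:40, 14:35-14:40.
Sofia ∩ Wiremu ∩ Grace ∩ Farrukh ∩ Ximena: 09:35-11:00, 14:35-14:40.
Sofia ∩ Wiremu ∩ Grace ∩ Farrukh ∩ Ximena ∩ Xiulan: 09:35-11:00.
Sofia ∩ Wiremu ∩ Grace ∩ Farrukh ∩ Ximena ∩ Xiulan ∩ Gabriel: 09:35-11:00.
So the common availability across everyone is 09:35-11:00.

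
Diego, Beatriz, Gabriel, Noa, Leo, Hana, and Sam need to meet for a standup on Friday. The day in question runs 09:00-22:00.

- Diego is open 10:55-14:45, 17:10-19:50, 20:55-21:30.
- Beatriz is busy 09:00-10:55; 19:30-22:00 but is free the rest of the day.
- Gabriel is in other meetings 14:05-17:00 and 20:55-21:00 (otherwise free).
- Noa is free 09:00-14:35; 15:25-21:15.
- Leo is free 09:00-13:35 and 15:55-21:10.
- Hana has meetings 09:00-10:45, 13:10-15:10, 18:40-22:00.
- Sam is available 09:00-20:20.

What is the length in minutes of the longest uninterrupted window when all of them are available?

Diego free: 10:55-14:45, 17:10-19:50, 20:55-21:30.
Beatriz free: 10:55-19:30 (invert busy blocks within the working day).
Gabriel free: 09:00-14:05, 17:00-20:55, 21:00-22:00 (invert busy blocks within the working day).
Noa free: 09:00-14:35, 15:25-21:15.
Leo free: 09:00-13:35, 15:55-21:10.
Hana free: 10:45-13:10, 15:10-18:40 (invert busy blocks within the working day).
Sam free: 09:00-20:20.
Diego ∩ Beatriz: 10:55-14:45, 17:10-19:30.
Diego ∩ Beatriz ∩ Gabriel: 10:55-14:05, 17:10-19:30.
Diego ∩ Beatriz ∩ Gabriel ∩ Noa: 10:55-14:05, 17:10-19:30.
Diego ∩ Beatriz ∩ Gabriel ∩ Noa ∩ Leo: 10:55-13:35, 17:10-19:30.
Diego ∩ Beatriz ∩ Gabriel ∩ Noa ∩ Leo ∩ Hana: 10:55-13:10, 17:10-18:40.
Diego ∩ Beatriz ∩ Gabriel ∩ Noa ∩ Leo ∩ Hana ∩ Sam: 10:55-13:10, 17:10-18:40.
The longest is 10:55-13:10 at 135 minutes.

135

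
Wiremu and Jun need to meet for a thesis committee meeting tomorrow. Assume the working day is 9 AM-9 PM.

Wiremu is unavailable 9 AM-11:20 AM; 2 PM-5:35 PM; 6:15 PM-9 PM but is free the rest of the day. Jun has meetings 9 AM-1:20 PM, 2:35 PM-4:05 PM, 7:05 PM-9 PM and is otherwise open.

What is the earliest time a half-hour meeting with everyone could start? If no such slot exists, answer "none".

Wiremu free: 11:20-14:00, 17:35-18:15 (invert busy blocks within the working day).
Jun free: 13:20-14:35, 16:05-19:05 (invert busy blocks within the working day).
Wiremu ∩ Jun: 13:20-14:00, 17:35-18:15.
The first common window of at least 30 minutes is 13:20-14:00, so the earliest start is 13:20.

13:20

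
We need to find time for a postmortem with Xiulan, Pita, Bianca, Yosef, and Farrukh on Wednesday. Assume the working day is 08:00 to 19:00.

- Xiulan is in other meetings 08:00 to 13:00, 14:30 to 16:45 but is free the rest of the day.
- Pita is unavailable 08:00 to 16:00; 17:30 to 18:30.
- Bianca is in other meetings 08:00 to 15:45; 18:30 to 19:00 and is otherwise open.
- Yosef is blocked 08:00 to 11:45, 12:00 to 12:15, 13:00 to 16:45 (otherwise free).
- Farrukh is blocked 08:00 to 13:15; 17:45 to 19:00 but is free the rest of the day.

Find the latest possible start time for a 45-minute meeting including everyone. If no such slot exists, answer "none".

Xiulan free: 13:00-14:30, 16:45-19:00 (invert busy blocks within the working day).
Pita free: 16:00-17:30, 18:30-19:00 (invert busy blocks within the working day).
Bianca free: 15:45-18:30 (invert busy blocks within the working day).
Yosef free: 11:45-12:00, 12:15-13:00, 16:45-19:00 (invert busy blocks within the working day).
Farrukh free: 13:15-17:45 (invert busy blocks within the working day).
Xiulan ∩ Pita: 16:45-17:30, 18:30-19:00.
Xiulan ∩ Pita ∩ Bianca: 16:45-17:30.
Xiulan ∩ Pita ∩ Bianca ∩ Yosef: 16:45-17:30.
Xiulan ∩ Pita ∩ Bianca ∩ Yosef ∩ Farrukh: 16:45-17:30.
The last common window of at least 45 minutes is 16:45-17:30; a 45-minute meeting can start as late as 16:45 and still end by 17:30.

16:45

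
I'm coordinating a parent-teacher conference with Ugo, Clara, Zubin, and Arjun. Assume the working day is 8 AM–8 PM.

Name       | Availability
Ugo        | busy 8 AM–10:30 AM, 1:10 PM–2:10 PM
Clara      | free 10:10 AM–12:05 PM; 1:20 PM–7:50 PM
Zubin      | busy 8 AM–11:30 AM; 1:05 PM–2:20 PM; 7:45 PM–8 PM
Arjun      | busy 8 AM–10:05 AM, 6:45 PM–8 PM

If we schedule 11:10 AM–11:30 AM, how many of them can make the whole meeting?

3

Ugo free: 10:30-13:10, 14:10-20:00 (invert busy blocks within the working day).
Clara free: 10:10-12:05, 13:20-19:50.
Zubin free: 11:30-13:05, 14:20-19:45 (invert busy blocks within the working day).
Arjun free: 10:05-18:45 (invert busy blocks within the working day).
Ugo, Clara, and Arjun can make the full 11:10-11:30 slot — that's 3.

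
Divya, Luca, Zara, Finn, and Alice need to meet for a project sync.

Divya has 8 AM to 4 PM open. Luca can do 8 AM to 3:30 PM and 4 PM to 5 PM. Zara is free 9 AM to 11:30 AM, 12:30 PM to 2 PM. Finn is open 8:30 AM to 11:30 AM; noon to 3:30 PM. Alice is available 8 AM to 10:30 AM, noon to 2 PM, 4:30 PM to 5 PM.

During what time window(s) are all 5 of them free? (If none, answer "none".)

09:00-10:30, 12:30-14:00

Divya ∩ Luca: 08:00-15:30.
Divya ∩ Luca ∩ Zara: 09:00-11:30, 12:30-14:00.
Divya ∩ Luca ∩ Zara ∩ Finn: 09:00-11:30, 12:30-14:00.
Divya ∩ Luca ∩ Zara ∩ Finn ∩ Alice: 09:00-10:30, 12:30-14:00.
Those are the intersection windows.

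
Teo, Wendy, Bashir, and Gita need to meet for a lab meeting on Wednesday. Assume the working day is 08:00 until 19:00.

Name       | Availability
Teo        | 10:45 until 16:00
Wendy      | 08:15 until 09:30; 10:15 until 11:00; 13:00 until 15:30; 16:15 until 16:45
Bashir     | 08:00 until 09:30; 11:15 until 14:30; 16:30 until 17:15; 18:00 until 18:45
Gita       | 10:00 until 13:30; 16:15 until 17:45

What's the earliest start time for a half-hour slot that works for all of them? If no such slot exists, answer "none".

Teo ∩ Wendy: 10:45-11:00, 13:00-15:30.
Teo ∩ Wendy ∩ Bashir: 13:00-14:30.
Teo ∩ Wendy ∩ Bashir ∩ Gita: 13:00-13:30.
The first common window of at least 30 minutes is 13:00-13:30, so the earliest start is 13:00.

13:00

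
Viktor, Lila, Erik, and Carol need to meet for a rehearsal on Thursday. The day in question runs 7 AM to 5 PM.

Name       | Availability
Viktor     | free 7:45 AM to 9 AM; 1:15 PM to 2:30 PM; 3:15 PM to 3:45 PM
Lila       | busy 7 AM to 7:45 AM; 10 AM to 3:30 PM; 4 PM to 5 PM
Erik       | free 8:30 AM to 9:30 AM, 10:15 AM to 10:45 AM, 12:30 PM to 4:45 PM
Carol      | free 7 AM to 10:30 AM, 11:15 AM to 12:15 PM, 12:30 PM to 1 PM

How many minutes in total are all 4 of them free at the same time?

Viktor free: 07:45-09:00, 13:15-14:30, 15:15-15:45.
Lila free: 07:45-10:00, 15:30-16:00 (invert busy blocks within the working day).
Erik free: 08:30-09:30, 10:15-10:45, 12:30-16:45.
Carol free: 07:00-10:30, 11:15-12:15, 12:30-13:00.
Viktor ∩ Lila: 07:45-09:00, 15:30-15:45.
Viktor ∩ Lila ∩ Erik: 08:30-09:00, 15:30-15:45.
Viktor ∩ Lila ∩ Erik ∩ Carol: 08:30-09:00.
That's a single block of 30 minutes.

30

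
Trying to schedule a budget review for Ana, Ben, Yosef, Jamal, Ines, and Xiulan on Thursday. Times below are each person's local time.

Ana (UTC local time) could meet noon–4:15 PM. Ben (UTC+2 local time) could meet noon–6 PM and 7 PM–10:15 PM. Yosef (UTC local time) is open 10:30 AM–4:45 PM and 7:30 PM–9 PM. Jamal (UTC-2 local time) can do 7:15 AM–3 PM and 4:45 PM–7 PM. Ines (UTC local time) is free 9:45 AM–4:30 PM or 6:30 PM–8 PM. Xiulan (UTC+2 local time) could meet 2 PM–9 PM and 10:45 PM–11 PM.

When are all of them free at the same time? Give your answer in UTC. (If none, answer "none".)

Ana in UTC: 12:00-16:15.
Ben in UTC: 10:00-16:00, 17:00-20:15 (subtract 2h to convert from UTC+2).
Yosef in UTC: 10:30-16:45, 19:30-21:00.
Jamal in UTC: 09:15-17:00, 18:45-21:00 (add 2h to convert from UTC-2).
Ines in UTC: 09:45-16:30, 18:30-20:00.
Xiulan in UTC: 12:00-19:00, 20:45-21:00 (subtract 2h to convert from UTC+2).
Ana ∩ Ben: 12:00-16:00.
Ana ∩ Ben ∩ Yosef: 12:00-16:00.
Ana ∩ Ben ∩ Yosef ∩ Jamal: 12:00-16:00.
Ana ∩ Ben ∩ Yosef ∩ Jamal ∩ Ines: 12:00-16:00.
Ana ∩ Ben ∩ Yosef ∩ Jamal ∩ Ines ∩ Xiulan: 12:00-16:00.

12:00-16:00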